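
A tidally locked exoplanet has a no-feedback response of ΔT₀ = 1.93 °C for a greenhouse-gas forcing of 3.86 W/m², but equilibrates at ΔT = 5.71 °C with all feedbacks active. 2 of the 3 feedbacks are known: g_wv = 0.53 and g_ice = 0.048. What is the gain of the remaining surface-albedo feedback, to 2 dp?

0.08

Amplification A = ΔT/ΔT₀ = 5.71/1.93 = 2.959.
Total gain g = 1 − 1/A = 1 − 1/2.959 = 0.662.
Known gains sum to 0.53 + 0.048 = 0.578.
g_alb = 0.662 − 0.578 = 0.08.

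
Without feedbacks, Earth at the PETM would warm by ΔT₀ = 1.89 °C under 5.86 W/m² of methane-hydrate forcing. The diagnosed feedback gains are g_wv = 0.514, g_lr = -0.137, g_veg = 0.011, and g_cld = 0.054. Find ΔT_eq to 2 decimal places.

Total gain g = 0.514 − 0.137 + 0.011 + 0.054 = 0.442.
Amplification A = 1/(1 − 0.442) = 1.792.
ΔT = 1.89 × 1.792 = 3.39 °C.

3.39 °C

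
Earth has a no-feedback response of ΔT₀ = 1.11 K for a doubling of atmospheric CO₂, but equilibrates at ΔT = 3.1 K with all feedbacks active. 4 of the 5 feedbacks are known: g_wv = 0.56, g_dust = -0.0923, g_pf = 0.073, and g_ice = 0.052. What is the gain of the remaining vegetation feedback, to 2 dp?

Amplification A = ΔT/ΔT₀ = 3.1/1.11 = 2.793.
Total gain g = 1 − 1/A = 1 − 1/2.793 = 0.642.
Known gains sum to 0.56 − 0.0923 + 0.073 + 0.052 = 0.5927.
g_veg = 0.642 − 0.5927 = 0.05.

0.05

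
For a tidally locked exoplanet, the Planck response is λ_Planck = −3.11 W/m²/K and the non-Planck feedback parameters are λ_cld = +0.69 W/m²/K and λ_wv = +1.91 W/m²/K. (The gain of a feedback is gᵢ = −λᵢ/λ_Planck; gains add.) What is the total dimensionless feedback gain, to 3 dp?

0.836

Convert to gains: g_cld = 0.69/3.11 = 0.2219; g_wv = 1.91/3.11 = 0.6141.
Total gain g = 0.836.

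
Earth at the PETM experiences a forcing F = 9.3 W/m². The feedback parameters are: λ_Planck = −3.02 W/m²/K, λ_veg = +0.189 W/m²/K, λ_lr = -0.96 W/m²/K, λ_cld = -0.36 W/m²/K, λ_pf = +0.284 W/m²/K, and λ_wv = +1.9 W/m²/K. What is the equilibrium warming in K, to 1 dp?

Net feedback parameter λ = (−3.02) + (+0.189) + (-0.96) + (-0.36) + (+0.284) + (+1.9) = -1.967 W/m²/K.
ΔT = −F/λ = −9.3/(-1.967) = 4.7 K.

4.7 K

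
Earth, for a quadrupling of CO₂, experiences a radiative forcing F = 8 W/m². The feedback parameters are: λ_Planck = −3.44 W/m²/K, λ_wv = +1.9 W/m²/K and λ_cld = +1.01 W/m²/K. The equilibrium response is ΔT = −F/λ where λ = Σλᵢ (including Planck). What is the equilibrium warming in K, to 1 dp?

15.1 K

Net feedback parameter λ = (−3.44) + (+1.9) + (+1.01) = -0.53 W/m²/K.
ΔT = −F/λ = −8/(-0.53) = 15.1 K.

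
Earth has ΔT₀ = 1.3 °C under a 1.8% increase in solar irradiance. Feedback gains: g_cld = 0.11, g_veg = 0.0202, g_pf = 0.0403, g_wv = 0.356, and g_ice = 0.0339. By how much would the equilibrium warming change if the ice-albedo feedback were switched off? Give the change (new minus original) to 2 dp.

-0.21 °C

Original: g = 0.5604, ΔT = 1.3/(1−0.5604) = 2.9572 °C.
Without ice-albedo: g' = 0.5265, ΔT' = 1.3/(1−0.5265) = 2.7455 °C.
Change = 2.7455 − 2.9572 = -0.21 °C.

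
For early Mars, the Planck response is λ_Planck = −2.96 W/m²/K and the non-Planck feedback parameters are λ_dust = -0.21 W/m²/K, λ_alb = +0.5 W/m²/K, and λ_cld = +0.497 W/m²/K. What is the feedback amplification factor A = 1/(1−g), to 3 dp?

1.362

Convert to gains: g_dust = -0.21/2.96 = -0.07095; g_alb = 0.5/2.96 = 0.1689; g_cld = 0.497/2.96 = 0.1679.
Total gain g = 0.26585.
A = 1/(1 − 0.26585) = 1.362.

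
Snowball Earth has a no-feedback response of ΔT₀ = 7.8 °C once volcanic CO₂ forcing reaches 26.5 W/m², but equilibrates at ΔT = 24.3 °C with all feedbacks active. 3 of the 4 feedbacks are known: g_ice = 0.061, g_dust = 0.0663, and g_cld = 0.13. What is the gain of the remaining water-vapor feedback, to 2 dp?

0.42

Amplification A = ΔT/ΔT₀ = 24.3/7.8 = 3.115.
Total gain g = 1 − 1/A = 1 − 1/3.115 = 0.679.
Known gains sum to 0.061 + 0.0663 + 0.13 = 0.2573.
g_wv = 0.679 − 0.2573 = 0.42.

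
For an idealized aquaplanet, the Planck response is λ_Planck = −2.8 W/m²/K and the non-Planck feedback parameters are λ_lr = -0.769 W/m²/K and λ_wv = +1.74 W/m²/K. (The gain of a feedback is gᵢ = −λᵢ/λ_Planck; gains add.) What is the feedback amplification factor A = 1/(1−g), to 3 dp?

Convert to gains: g_lr = -0.769/2.8 = -0.2746; g_wv = 1.74/2.8 = 0.6214.
Total gain g = 0.3468.
A = 1/(1 − 0.3468) = 1.531.

1.531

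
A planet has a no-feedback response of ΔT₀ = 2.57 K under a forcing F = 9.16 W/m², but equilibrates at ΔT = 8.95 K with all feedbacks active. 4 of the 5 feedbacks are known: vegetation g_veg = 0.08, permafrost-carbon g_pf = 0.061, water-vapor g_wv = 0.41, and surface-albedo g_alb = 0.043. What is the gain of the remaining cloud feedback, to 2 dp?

0.12

Amplification A = ΔT/ΔT₀ = 8.95/2.57 = 3.482.
Total gain g = 1 − 1/A = 1 − 1/3.482 = 0.7128.
Known gains sum to 0.08 + 0.061 + 0.41 + 0.043 = 0.594.
g_cld = 0.7128 − 0.594 = 0.12.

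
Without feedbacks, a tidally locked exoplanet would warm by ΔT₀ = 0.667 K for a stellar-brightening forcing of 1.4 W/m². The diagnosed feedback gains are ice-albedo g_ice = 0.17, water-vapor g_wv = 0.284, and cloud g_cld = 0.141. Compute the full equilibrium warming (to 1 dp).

Total gain g = 0.17 + 0.284 + 0.141 = 0.595.
Amplification A = 1/(1 − 0.595) = 2.469.
ΔT = 0.667 × 2.469 = 1.6 K.

1.6 K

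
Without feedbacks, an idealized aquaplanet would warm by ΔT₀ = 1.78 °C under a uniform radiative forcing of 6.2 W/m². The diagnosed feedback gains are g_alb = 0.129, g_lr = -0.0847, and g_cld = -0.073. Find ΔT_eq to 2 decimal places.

Total gain g = 0.129 − 0.0847 − 0.073 = -0.0287.
Amplification A = 1/(1 + 0.0287) = 0.9721.
ΔT = 1.78 × 0.9721 = 1.73 °C.

1.73 °C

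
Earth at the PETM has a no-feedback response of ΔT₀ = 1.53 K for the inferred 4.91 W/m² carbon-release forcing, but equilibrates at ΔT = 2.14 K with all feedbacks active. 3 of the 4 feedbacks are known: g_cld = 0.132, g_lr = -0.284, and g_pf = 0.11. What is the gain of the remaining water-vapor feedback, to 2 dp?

Amplification A = ΔT/ΔT₀ = 2.14/1.53 = 1.399.
Total gain g = 1 − 1/A = 1 − 1/1.399 = 0.2852.
Known gains sum to 0.132 − 0.284 + 0.11 = -0.042.
g_wv = 0.2852 + 0.042 = 0.33.

0.33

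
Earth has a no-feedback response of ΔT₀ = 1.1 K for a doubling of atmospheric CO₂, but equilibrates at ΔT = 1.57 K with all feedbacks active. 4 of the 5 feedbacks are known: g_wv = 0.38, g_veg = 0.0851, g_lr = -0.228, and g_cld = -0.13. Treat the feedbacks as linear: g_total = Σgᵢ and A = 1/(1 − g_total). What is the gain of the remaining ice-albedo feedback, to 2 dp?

Amplification A = ΔT/ΔT₀ = 1.57/1.1 = 1.427.
Total gain g = 1 − 1/A = 1 − 1/1.427 = 0.2992.
Known gains sum to 0.38 + 0.0851 − 0.228 − 0.13 = 0.1071.
g_ice = 0.2992 − 0.1071 = 0.19.

0.19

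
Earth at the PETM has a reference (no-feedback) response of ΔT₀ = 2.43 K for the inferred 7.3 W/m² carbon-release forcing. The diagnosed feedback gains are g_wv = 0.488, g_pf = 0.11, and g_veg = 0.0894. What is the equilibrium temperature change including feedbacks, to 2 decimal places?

7.77 K

Total gain g = 0.488 + 0.11 + 0.0894 = 0.6874.
Amplification A = 1/(1 − 0.6874) = 3.199.
ΔT = 2.43 × 3.199 = 7.77 K.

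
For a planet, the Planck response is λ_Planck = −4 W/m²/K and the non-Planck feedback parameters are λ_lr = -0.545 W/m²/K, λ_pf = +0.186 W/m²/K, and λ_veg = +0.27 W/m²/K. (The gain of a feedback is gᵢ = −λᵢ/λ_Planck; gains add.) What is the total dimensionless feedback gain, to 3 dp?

Convert to gains: g_lr = -0.545/4 = -0.1363; g_pf = 0.186/4 = 0.0465; g_veg = 0.27/4 = 0.0675.
Total gain g = -0.0223.

-0.022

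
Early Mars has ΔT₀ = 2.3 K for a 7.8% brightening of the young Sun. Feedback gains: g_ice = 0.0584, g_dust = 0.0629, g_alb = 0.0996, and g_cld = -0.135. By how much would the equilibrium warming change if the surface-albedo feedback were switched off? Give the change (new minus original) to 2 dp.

Original: g = 0.0859, ΔT = 2.3/(1−0.0859) = 2.5161 K.
Without surface-albedo: g' = -0.0137, ΔT' = 2.3/(1+0.0137) = 2.2689 K.
Change = 2.2689 − 2.5161 = -0.25 K.

-0.25 K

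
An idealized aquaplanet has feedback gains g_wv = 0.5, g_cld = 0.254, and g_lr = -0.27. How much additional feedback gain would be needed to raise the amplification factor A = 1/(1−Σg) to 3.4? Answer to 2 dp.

0.22

Current total gain = 0.484.
Target gain for A = 3.4: g* = 1 − 1/3.4 = 0.7059.
Additional gain needed = 0.7059 − 0.484 = 0.22.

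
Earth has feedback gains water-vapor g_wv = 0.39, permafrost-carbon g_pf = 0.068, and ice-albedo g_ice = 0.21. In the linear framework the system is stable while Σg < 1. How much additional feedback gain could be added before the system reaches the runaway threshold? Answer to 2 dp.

Current total gain = 0.39 + 0.068 + 0.21 = 0.668.
Margin to runaway = 1 − 0.668 = 0.33.

0.33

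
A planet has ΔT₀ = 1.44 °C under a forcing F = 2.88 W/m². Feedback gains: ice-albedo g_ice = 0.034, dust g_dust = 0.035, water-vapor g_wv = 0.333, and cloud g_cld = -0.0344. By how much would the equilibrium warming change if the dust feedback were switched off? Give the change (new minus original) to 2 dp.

-0.12 °C

Original: g = 0.3676, ΔT = 1.44/(1−0.3676) = 2.2770 °C.
Without dust: g' = 0.3326, ΔT' = 1.44/(1−0.3326) = 2.1576 °C.
Change = 2.1576 − 2.2770 = -0.12 °C.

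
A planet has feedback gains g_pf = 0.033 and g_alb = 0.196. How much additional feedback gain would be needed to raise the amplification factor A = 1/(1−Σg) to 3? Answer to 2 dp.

Current total gain = 0.229.
Target gain for A = 3: g* = 1 − 1/3 = 0.6667.
Additional gain needed = 0.6667 − 0.229 = 0.44.

0.44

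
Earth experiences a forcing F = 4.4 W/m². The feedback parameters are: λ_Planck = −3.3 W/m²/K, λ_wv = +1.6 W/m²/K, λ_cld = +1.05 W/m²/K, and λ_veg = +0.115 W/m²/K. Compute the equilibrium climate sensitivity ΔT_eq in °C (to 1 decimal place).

8.2 °C

Net feedback parameter λ = (−3.3) + (+1.6) + (+1.05) + (+0.115) = -0.535 W/m²/K.
ΔT = −F/λ = −4.4/(-0.535) = 8.2 °C.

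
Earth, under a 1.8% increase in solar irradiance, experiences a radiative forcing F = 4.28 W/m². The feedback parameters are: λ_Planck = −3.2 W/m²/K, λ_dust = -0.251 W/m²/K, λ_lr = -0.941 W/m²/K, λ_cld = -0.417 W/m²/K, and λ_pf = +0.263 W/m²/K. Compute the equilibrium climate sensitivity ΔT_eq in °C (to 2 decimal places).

Net feedback parameter λ = (−3.2) + (-0.251) + (-0.941) + (-0.417) + (+0.263) = -4.546 W/m²/K.
ΔT = −F/λ = −4.28/(-4.546) = 0.94 °C.

0.94 °C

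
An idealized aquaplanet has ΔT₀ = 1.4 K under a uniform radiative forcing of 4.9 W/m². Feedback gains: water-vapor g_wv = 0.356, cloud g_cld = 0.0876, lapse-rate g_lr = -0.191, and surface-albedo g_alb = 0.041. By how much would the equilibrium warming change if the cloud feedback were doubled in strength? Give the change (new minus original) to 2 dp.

0.28 K

Original: g = 0.2936, ΔT = 1.4/(1−0.2936) = 1.9819 K.
With doubled cloud: g' = 0.3812, ΔT' = 1.4/(1−0.3812) = 2.2624 K.
Change = 2.2624 − 1.9819 = 0.28 K.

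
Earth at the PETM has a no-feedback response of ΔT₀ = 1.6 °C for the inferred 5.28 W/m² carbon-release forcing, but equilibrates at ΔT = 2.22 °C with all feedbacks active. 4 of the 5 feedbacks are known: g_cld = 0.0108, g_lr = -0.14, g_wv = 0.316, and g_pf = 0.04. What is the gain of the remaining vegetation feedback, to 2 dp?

0.05

Amplification A = ΔT/ΔT₀ = 2.22/1.6 = 1.387.
Total gain g = 1 − 1/A = 1 − 1/1.387 = 0.279.
Known gains sum to 0.0108 − 0.14 + 0.316 + 0.04 = 0.2268.
g_veg = 0.279 − 0.2268 = 0.05.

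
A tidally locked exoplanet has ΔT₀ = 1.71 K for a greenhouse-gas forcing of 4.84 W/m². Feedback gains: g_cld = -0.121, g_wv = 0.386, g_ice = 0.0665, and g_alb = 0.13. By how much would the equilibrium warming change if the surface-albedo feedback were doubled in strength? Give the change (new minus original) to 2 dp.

Original: g = 0.4615, ΔT = 1.71/(1−0.4615) = 3.1755 K.
With doubled surface-albedo: g' = 0.5915, ΔT' = 1.71/(1−0.5915) = 4.1860 K.
Change = 4.1860 − 3.1755 = 1.01 K.

1.01 K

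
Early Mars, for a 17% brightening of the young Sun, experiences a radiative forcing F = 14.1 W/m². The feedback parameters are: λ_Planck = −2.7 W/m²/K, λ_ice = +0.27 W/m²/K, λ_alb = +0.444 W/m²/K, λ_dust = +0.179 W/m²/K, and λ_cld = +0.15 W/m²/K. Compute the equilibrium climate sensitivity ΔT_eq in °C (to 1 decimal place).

8.5 °C

Net feedback parameter λ = (−2.7) + (+0.27) + (+0.444) + (+0.179) + (+0.15) = -1.657 W/m²/K.
ΔT = −F/λ = −14.1/(-1.657) = 8.5 °C.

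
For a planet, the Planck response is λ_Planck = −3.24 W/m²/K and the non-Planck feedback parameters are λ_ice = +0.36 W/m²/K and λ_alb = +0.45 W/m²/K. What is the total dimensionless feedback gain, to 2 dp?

Convert to gains: g_ice = 0.36/3.24 = 0.1111; g_alb = 0.45/3.24 = 0.1389.
Total gain g = 0.25.

0.25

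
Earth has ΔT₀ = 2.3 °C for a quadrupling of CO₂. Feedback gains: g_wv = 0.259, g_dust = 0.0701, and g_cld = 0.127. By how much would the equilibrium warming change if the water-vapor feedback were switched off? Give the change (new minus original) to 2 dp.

-1.36 °C

Original: g = 0.4561, ΔT = 2.3/(1−0.4561) = 4.2287 °C.
Without water-vapor: g' = 0.1971, ΔT' = 2.3/(1−0.1971) = 2.8646 °C.
Change = 2.8646 − 4.2287 = -1.36 °C.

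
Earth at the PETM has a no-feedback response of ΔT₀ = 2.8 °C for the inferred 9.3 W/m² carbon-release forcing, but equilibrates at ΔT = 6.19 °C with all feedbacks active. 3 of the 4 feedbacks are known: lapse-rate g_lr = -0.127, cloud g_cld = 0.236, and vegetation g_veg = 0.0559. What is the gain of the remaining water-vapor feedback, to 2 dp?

0.38

Amplification A = ΔT/ΔT₀ = 6.19/2.8 = 2.211.
Total gain g = 1 − 1/A = 1 − 1/2.211 = 0.5477.
Known gains sum to -0.127 + 0.236 + 0.0559 = 0.1649.
g_wv = 0.5477 − 0.1649 = 0.38.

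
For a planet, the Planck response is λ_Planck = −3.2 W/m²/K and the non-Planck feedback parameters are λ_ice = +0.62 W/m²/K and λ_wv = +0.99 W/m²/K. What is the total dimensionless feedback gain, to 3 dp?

0.503

Convert to gains: g_ice = 0.62/3.2 = 0.1937; g_wv = 0.99/3.2 = 0.3094.
Total gain g = 0.5031.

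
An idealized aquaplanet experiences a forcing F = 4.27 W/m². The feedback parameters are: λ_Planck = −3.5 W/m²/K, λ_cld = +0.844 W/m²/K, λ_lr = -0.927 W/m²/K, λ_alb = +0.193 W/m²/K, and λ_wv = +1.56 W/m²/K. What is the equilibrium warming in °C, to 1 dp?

2.3 °C

Net feedback parameter λ = (−3.5) + (+0.844) + (-0.927) + (+0.193) + (+1.56) = -1.83 W/m²/K.
ΔT = −F/λ = −4.27/(-1.83) = 2.3 °C.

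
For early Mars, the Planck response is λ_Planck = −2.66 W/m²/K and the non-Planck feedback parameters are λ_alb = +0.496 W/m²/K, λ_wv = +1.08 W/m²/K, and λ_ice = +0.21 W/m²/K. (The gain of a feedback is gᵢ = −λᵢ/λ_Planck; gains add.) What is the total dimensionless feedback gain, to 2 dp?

0.67

Convert to gains: g_alb = 0.496/2.66 = 0.1865; g_wv = 1.08/2.66 = 0.406; g_ice = 0.21/2.66 = 0.07895.
Total gain g = 0.67145.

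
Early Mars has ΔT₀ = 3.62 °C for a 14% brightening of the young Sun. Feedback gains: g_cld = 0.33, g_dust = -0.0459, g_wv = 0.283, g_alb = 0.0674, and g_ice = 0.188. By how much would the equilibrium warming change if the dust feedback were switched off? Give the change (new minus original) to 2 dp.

Original: g = 0.8225, ΔT = 3.62/(1−0.8225) = 20.3944 °C.
Without dust: g' = 0.8684, ΔT' = 3.62/(1−0.8684) = 27.5076 °C.
Change = 27.5076 − 20.3944 = 7.11 °C.

7.11 °C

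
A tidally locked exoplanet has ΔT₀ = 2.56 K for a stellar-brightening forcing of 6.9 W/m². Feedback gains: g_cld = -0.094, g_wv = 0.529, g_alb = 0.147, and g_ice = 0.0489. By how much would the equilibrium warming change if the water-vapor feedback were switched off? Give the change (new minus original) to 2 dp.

Original: g = 0.6309, ΔT = 2.56/(1−0.6309) = 6.9358 K.
Without water-vapor: g' = 0.1019, ΔT' = 2.56/(1−0.1019) = 2.8505 K.
Change = 2.8505 − 6.9358 = -4.09 K.

-4.09 K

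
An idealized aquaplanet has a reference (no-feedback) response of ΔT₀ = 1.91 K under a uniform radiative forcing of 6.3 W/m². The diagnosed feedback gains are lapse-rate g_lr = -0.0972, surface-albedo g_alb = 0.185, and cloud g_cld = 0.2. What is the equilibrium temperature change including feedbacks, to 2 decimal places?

2.68 K

Total gain g = -0.0972 + 0.185 + 0.2 = 0.2878.
Amplification A = 1/(1 − 0.2878) = 1.404.
ΔT = 1.91 × 1.404 = 2.68 K.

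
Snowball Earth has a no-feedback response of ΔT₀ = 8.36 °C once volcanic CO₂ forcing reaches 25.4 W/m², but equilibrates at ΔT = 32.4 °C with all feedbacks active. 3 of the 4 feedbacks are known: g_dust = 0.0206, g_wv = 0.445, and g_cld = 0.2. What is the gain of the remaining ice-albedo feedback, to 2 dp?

0.08

Amplification A = ΔT/ΔT₀ = 32.4/8.36 = 3.876.
Total gain g = 1 − 1/A = 1 − 1/3.876 = 0.742.
Known gains sum to 0.0206 + 0.445 + 0.2 = 0.6656.
g_ice = 0.742 − 0.6656 = 0.08.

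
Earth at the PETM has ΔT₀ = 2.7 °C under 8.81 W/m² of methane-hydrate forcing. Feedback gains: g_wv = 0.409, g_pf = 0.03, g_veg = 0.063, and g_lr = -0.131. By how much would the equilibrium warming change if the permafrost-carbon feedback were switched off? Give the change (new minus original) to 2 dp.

-0.20 °C

Original: g = 0.371, ΔT = 2.7/(1−0.371) = 4.2925 °C.
Without permafrost-carbon: g' = 0.341, ΔT' = 2.7/(1−0.341) = 4.0971 °C.
Change = 4.0971 − 4.2925 = -0.20 °C.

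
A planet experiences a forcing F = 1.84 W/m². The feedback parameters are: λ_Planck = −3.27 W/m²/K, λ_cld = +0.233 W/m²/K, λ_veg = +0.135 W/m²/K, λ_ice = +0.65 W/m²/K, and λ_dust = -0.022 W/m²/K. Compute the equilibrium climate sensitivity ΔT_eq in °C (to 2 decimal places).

Net feedback parameter λ = (−3.27) + (+0.233) + (+0.135) + (+0.65) + (-0.022) = -2.274 W/m²/K.
ΔT = −F/λ = −1.84/(-2.274) = 0.81 °C.

0.81 °C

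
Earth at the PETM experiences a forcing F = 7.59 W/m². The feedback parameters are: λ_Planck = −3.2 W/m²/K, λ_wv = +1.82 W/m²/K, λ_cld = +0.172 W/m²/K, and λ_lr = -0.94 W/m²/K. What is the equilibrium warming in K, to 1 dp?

Net feedback parameter λ = (−3.2) + (+1.82) + (+0.172) + (-0.94) = -2.148 W/m²/K.
ΔT = −F/λ = −7.59/(-2.148) = 3.5 K.

3.5 K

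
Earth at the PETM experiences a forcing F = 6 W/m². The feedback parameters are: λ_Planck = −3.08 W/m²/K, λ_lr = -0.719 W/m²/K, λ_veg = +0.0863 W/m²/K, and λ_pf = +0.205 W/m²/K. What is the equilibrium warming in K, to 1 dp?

1.7 K

Net feedback parameter λ = (−3.08) + (-0.719) + (+0.0863) + (+0.205) = -3.5077 W/m²/K.
ΔT = −F/λ = −6/(-3.5077) = 1.7 K.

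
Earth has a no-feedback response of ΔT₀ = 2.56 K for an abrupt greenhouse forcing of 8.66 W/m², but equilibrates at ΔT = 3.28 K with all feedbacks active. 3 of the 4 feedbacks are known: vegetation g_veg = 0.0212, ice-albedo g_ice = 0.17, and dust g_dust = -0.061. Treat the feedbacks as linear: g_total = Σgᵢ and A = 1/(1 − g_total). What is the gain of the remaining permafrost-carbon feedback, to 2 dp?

Amplification A = ΔT/ΔT₀ = 3.28/2.56 = 1.281.
Total gain g = 1 − 1/A = 1 − 1/1.281 = 0.2194.
Known gains sum to 0.0212 + 0.17 − 0.061 = 0.1302.
g_pf = 0.2194 − 0.1302 = 0.09.

0.09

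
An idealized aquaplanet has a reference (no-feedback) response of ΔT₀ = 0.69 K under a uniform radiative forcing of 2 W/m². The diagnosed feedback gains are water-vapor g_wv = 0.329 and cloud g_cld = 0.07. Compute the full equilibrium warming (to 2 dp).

Total gain g = 0.329 + 0.07 = 0.399.
Amplification A = 1/(1 − 0.399) = 1.664.
ΔT = 0.69 × 1.664 = 1.15 K.

1.15 K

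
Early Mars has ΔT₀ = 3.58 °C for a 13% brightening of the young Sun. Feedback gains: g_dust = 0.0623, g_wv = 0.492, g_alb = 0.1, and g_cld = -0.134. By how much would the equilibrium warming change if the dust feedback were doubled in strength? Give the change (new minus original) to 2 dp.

Original: g = 0.5203, ΔT = 3.58/(1−0.5203) = 7.4630 °C.
With doubled dust: g' = 0.5826, ΔT' = 3.58/(1−0.5826) = 8.5769 °C.
Change = 8.5769 − 7.4630 = 1.11 °C.

1.11 °C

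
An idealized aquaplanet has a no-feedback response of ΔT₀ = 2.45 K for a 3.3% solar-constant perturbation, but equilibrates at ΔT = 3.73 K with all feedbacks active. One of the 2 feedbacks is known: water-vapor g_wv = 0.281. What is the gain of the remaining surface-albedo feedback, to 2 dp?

Amplification A = ΔT/ΔT₀ = 3.73/2.45 = 1.522.
Total gain g = 1 − 1/A = 1 − 1/1.522 = 0.343.
The known gain is 0.281.
g_alb = 0.343 − 0.281 = 0.06.

0.06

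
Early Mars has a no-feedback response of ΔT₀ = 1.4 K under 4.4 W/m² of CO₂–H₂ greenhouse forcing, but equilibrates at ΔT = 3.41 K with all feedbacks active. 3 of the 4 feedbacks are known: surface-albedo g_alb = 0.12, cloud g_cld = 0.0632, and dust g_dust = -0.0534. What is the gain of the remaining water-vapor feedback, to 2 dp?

0.46

Amplification A = ΔT/ΔT₀ = 3.41/1.4 = 2.436.
Total gain g = 1 − 1/A = 1 − 1/2.436 = 0.5895.
Known gains sum to 0.12 + 0.0632 − 0.0534 = 0.1298.
g_wv = 0.5895 − 0.1298 = 0.46.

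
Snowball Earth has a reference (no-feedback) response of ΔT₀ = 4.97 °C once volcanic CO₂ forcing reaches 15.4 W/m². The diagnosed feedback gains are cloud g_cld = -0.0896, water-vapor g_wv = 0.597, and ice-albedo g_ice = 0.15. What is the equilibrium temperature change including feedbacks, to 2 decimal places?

14.51 °C

Total gain g = -0.0896 + 0.597 + 0.15 = 0.6574.
Amplification A = 1/(1 − 0.6574) = 2.919.
ΔT = 4.97 × 2.919 = 14.51 °C.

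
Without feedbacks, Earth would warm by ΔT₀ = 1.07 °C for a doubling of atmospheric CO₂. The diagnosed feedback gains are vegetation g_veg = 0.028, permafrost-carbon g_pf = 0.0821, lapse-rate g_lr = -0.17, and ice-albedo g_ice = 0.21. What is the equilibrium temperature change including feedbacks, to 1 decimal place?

1.3 °C

Total gain g = 0.028 + 0.0821 − 0.17 + 0.21 = 0.1501.
Amplification A = 1/(1 − 0.1501) = 1.177.
ΔT = 1.07 × 1.177 = 1.3 °C.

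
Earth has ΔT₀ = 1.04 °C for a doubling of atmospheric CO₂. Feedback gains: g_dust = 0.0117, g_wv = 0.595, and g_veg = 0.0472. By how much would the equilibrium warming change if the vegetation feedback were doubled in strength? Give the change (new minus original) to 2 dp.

0.47 °C

Original: g = 0.6539, ΔT = 1.04/(1−0.6539) = 3.0049 °C.
With doubled vegetation: g' = 0.7011, ΔT' = 1.04/(1−0.7011) = 3.4794 °C.
Change = 3.4794 − 3.0049 = 0.47 °C.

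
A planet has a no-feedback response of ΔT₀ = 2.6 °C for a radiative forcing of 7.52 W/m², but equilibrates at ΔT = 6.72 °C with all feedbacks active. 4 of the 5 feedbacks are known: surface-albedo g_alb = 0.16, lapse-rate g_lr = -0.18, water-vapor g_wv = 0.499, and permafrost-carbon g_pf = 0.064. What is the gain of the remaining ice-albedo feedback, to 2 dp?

Amplification A = ΔT/ΔT₀ = 6.72/2.6 = 2.585.
Total gain g = 1 − 1/A = 1 − 1/2.585 = 0.6132.
Known gains sum to 0.16 − 0.18 + 0.499 + 0.064 = 0.543.
g_ice = 0.6132 − 0.543 = 0.07.

0.07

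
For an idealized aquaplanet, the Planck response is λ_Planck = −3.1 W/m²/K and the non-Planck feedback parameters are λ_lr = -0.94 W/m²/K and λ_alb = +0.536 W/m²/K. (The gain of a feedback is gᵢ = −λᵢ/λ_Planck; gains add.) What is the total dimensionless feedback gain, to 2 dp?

Convert to gains: g_lr = -0.94/3.1 = -0.3032; g_alb = 0.536/3.1 = 0.1729.
Total gain g = -0.1303.

-0.13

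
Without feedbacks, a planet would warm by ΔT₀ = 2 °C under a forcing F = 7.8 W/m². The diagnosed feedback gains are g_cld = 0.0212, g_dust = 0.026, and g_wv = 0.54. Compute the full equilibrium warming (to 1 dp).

Total gain g = 0.0212 + 0.026 + 0.54 = 0.5872.
Amplification A = 1/(1 − 0.5872) = 2.422.
ΔT = 2 × 2.422 = 4.8 °C.

4.8 °C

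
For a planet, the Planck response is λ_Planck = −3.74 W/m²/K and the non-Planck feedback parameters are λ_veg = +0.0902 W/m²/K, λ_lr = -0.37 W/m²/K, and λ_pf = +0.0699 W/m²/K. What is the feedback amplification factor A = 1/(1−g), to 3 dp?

Convert to gains: g_veg = 0.0902/3.74 = 0.02412; g_lr = -0.37/3.74 = -0.09893; g_pf = 0.0699/3.74 = 0.01869.
Total gain g = -0.05612.
A = 1/(1 + 0.05612) = 0.947.

0.947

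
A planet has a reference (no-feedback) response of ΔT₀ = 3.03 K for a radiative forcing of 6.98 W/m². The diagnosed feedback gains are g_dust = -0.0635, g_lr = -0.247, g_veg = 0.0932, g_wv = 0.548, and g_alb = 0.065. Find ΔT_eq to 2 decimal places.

5.01 K

Total gain g = -0.0635 − 0.247 + 0.0932 + 0.548 + 0.065 = 0.3957.
Amplification A = 1/(1 − 0.3957) = 1.655.
ΔT = 3.03 × 1.655 = 5.01 K.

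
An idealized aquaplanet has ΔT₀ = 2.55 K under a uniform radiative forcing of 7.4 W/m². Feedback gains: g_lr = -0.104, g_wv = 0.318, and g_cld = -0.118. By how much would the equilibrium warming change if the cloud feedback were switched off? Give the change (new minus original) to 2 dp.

Original: g = 0.096, ΔT = 2.55/(1−0.096) = 2.8208 K.
Without cloud: g' = 0.214, ΔT' = 2.55/(1−0.214) = 3.2443 K.
Change = 3.2443 − 2.8208 = 0.42 K.

0.42 K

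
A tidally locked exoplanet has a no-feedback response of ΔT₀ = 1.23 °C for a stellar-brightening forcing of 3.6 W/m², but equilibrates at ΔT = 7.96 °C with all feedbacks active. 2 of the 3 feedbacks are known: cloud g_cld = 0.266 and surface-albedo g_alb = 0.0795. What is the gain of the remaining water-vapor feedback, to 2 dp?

Amplification A = ΔT/ΔT₀ = 7.96/1.23 = 6.472.
Total gain g = 1 − 1/A = 1 − 1/6.472 = 0.8455.
Known gains sum to 0.266 + 0.0795 = 0.3455.
g_wv = 0.8455 − 0.3455 = 0.50.

0.50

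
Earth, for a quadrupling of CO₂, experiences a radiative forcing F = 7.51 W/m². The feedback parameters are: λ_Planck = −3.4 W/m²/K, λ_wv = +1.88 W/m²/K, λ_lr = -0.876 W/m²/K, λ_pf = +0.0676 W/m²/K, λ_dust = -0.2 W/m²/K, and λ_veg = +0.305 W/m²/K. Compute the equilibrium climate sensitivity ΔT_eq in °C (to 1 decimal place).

Net feedback parameter λ = (−3.4) + (+1.88) + (-0.876) + (+0.0676) + (-0.2) + (+0.305) = -2.2234 W/m²/K.
ΔT = −F/λ = −7.51/(-2.2234) = 3.4 °C.

3.4 °C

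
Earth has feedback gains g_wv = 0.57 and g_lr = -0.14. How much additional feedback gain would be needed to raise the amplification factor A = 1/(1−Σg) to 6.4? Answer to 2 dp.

Current total gain = 0.43.
Target gain for A = 6.4: g* = 1 − 1/6.4 = 0.8438.
Additional gain needed = 0.8438 − 0.43 = 0.41.

0.41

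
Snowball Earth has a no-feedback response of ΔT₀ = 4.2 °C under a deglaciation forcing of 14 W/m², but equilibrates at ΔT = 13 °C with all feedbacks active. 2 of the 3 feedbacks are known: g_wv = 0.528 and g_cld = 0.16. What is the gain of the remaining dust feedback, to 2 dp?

-0.01

Amplification A = ΔT/ΔT₀ = 13/4.2 = 3.095.
Total gain g = 1 − 1/A = 1 − 1/3.095 = 0.6769.
Known gains sum to 0.528 + 0.16 = 0.688.
g_dust = 0.6769 − 0.688 = -0.01.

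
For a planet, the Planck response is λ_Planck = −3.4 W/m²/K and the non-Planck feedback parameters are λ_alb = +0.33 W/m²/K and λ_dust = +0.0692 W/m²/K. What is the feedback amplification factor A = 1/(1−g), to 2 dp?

1.13

Convert to gains: g_alb = 0.33/3.4 = 0.09706; g_dust = 0.0692/3.4 = 0.02035.
Total gain g = 0.11741.
A = 1/(1 − 0.11741) = 1.13.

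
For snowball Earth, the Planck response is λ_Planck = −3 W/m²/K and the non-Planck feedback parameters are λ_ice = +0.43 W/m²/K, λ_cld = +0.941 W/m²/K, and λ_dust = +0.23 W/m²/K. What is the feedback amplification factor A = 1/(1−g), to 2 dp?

2.14

Convert to gains: g_ice = 0.43/3 = 0.1433; g_cld = 0.941/3 = 0.3137; g_dust = 0.23/3 = 0.07667.
Total gain g = 0.53367.
A = 1/(1 − 0.53367) = 2.14.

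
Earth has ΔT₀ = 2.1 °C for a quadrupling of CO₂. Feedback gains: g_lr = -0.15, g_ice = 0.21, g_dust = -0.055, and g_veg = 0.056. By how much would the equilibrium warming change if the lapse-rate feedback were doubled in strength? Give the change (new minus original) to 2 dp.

Original: g = 0.061, ΔT = 2.1/(1−0.061) = 2.2364 °C.
With doubled lapse-rate: g' = -0.089, ΔT' = 2.1/(1+0.089) = 1.9284 °C.
Change = 1.9284 − 2.2364 = -0.31 °C.

-0.31 °C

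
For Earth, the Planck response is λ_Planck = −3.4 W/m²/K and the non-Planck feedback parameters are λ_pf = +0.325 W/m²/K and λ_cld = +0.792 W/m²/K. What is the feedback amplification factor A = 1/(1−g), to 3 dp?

1.489

Convert to gains: g_pf = 0.325/3.4 = 0.09559; g_cld = 0.792/3.4 = 0.2329.
Total gain g = 0.32849.
A = 1/(1 − 0.32849) = 1.489.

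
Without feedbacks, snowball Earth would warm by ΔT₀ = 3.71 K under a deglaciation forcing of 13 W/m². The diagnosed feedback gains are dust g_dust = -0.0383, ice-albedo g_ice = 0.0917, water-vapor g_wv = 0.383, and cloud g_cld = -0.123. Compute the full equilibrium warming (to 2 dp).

Total gain g = -0.0383 + 0.0917 + 0.383 − 0.123 = 0.3134.
Amplification A = 1/(1 − 0.3134) = 1.456.
ΔT = 3.71 × 1.456 = 5.40 K.

5.40 K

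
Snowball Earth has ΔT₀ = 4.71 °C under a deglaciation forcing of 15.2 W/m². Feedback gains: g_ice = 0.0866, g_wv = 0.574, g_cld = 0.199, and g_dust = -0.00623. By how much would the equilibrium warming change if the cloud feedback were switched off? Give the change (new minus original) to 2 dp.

Original: g = 0.85337, ΔT = 4.71/(1−0.85337) = 32.1217 °C.
Without cloud: g' = 0.65437, ΔT' = 4.71/(1−0.65437) = 13.6273 °C.
Change = 13.6273 − 32.1217 = -18.49 °C.

-18.49 °C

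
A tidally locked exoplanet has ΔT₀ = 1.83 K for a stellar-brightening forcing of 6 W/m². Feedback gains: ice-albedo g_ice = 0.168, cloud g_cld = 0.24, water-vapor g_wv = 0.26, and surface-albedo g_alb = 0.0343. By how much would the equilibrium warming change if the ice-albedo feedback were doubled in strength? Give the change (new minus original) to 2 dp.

7.96 K

Original: g = 0.7023, ΔT = 1.83/(1−0.7023) = 6.1471 K.
With doubled ice-albedo: g' = 0.8703, ΔT' = 1.83/(1−0.8703) = 14.1095 K.
Change = 14.1095 − 6.1471 = 7.96 K.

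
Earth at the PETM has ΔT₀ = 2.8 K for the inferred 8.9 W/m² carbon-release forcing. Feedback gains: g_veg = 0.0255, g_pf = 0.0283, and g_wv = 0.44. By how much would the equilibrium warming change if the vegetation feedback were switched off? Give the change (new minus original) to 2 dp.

Original: g = 0.4938, ΔT = 2.8/(1−0.4938) = 5.5314 K.
Without vegetation: g' = 0.4683, ΔT' = 2.8/(1−0.4683) = 5.2661 K.
Change = 5.2661 − 5.5314 = -0.27 K.

-0.27 K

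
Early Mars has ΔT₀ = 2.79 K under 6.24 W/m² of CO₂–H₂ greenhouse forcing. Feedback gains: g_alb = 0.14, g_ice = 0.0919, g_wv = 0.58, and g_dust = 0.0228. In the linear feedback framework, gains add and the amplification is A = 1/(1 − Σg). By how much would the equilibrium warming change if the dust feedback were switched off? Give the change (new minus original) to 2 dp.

-2.05 K

Original: g = 0.8347, ΔT = 2.79/(1−0.8347) = 16.8784 K.
Without dust: g' = 0.8119, ΔT' = 2.79/(1−0.8119) = 14.8325 K.
Change = 14.8325 − 16.8784 = -2.05 K.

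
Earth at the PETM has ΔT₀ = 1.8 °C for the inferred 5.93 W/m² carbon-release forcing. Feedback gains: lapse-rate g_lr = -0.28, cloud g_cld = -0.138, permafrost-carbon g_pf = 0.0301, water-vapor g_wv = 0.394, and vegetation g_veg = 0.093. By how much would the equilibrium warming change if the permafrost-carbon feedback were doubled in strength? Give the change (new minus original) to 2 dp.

Original: g = 0.0991, ΔT = 1.8/(1−0.0991) = 1.9980 °C.
With doubled permafrost-carbon: g' = 0.1292, ΔT' = 1.8/(1−0.1292) = 2.0671 °C.
Change = 2.0671 − 1.9980 = 0.07 °C.

0.07 °C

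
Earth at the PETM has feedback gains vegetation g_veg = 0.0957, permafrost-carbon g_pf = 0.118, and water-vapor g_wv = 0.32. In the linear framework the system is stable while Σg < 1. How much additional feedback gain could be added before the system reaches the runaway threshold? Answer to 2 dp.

0.47

Current total gain = 0.0957 + 0.118 + 0.32 = 0.5337.
Margin to runaway = 1 − 0.5337 = 0.47.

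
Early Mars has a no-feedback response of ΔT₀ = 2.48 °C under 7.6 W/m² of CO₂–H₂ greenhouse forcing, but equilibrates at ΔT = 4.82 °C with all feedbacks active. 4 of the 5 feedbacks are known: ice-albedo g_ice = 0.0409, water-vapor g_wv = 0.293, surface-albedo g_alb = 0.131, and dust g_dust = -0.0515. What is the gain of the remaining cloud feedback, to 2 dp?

0.07

Amplification A = ΔT/ΔT₀ = 4.82/2.48 = 1.944.
Total gain g = 1 − 1/A = 1 − 1/1.944 = 0.4856.
Known gains sum to 0.0409 + 0.293 + 0.131 − 0.0515 = 0.4134.
g_cld = 0.4856 − 0.4134 = 0.07.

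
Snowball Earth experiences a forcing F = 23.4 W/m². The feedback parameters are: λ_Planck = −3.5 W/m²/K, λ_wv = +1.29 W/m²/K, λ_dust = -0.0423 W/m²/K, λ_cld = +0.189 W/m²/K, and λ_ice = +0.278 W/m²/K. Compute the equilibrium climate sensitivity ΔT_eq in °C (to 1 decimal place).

Net feedback parameter λ = (−3.5) + (+1.29) + (-0.0423) + (+0.189) + (+0.278) = -1.7853 W/m²/K.
ΔT = −F/λ = −23.4/(-1.7853) = 13.1 °C.

13.1 °C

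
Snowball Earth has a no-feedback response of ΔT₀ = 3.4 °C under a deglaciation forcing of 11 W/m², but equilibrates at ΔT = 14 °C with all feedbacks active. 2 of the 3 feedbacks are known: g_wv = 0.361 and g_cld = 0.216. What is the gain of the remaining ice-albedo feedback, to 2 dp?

Amplification A = ΔT/ΔT₀ = 14/3.4 = 4.118.
Total gain g = 1 − 1/A = 1 − 1/4.118 = 0.7572.
Known gains sum to 0.361 + 0.216 = 0.577.
g_ice = 0.7572 − 0.577 = 0.18.

0.18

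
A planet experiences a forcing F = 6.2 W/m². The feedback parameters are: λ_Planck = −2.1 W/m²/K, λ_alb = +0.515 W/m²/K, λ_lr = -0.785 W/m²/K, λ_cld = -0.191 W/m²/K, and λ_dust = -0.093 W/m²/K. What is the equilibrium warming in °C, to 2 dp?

Net feedback parameter λ = (−2.1) + (+0.515) + (-0.785) + (-0.191) + (-0.093) = -2.654 W/m²/K.
ΔT = −F/λ = −6.2/(-2.654) = 2.34 °C.

2.34 °C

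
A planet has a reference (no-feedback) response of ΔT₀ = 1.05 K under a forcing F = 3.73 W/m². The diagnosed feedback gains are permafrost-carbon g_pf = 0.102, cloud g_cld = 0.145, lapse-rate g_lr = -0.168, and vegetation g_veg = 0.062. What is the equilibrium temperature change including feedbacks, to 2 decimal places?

Total gain g = 0.102 + 0.145 − 0.168 + 0.062 = 0.141.
Amplification A = 1/(1 − 0.141) = 1.164.
ΔT = 1.05 × 1.164 = 1.22 K.

1.22 K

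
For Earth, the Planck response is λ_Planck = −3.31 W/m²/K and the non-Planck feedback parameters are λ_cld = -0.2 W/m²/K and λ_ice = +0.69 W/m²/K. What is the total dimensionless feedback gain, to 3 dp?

0.148

Convert to gains: g_cld = -0.2/3.31 = -0.06042; g_ice = 0.69/3.31 = 0.2085.
Total gain g = 0.14808.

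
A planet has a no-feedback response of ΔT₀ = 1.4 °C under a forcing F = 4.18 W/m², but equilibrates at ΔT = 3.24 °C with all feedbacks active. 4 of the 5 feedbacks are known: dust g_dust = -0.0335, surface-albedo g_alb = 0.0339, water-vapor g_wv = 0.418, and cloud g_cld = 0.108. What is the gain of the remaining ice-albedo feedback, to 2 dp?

Amplification A = ΔT/ΔT₀ = 3.24/1.4 = 2.314.
Total gain g = 1 − 1/A = 1 − 1/2.314 = 0.5678.
Known gains sum to -0.0335 + 0.0339 + 0.418 + 0.108 = 0.5264.
g_ice = 0.5678 − 0.5264 = 0.04.

0.04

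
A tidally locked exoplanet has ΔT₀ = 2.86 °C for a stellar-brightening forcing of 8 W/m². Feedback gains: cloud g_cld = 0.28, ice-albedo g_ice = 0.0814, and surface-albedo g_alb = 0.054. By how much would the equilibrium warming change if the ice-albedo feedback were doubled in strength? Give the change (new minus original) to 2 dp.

0.79 °C

Original: g = 0.4154, ΔT = 2.86/(1−0.4154) = 4.8922 °C.
With doubled ice-albedo: g' = 0.4968, ΔT' = 2.86/(1−0.4968) = 5.6836 °C.
Change = 5.6836 − 4.8922 = 0.79 °C.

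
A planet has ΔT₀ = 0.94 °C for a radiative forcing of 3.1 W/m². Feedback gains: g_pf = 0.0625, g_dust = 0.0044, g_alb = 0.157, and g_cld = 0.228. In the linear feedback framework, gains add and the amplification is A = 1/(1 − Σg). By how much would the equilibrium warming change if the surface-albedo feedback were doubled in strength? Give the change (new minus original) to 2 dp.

Original: g = 0.4519, ΔT = 0.94/(1−0.4519) = 1.7150 °C.
With doubled surface-albedo: g' = 0.6089, ΔT' = 0.94/(1−0.6089) = 2.4035 °C.
Change = 2.4035 − 1.7150 = 0.69 °C.

0.69 °C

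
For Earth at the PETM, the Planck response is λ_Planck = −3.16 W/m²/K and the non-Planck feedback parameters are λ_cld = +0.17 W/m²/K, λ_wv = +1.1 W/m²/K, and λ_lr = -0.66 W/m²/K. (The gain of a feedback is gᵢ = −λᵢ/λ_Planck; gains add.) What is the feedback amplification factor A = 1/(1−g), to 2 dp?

1.24

Convert to gains: g_cld = 0.17/3.16 = 0.0538; g_wv = 1.1/3.16 = 0.3481; g_lr = -0.66/3.16 = -0.2089.
Total gain g = 0.193.
A = 1/(1 − 0.193) = 1.24.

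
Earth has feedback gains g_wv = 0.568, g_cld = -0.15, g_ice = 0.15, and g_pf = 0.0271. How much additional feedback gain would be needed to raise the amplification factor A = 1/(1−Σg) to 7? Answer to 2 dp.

Current total gain = 0.5951.
Target gain for A = 7: g* = 1 − 1/7 = 0.8571.
Additional gain needed = 0.8571 − 0.5951 = 0.26.

0.26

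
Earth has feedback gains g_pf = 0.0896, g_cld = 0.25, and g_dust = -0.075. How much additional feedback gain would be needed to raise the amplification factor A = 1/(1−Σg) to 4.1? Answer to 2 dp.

Current total gain = 0.2646.
Target gain for A = 4.1: g* = 1 − 1/4.1 = 0.7561.
Additional gain needed = 0.7561 − 0.2646 = 0.49.

0.49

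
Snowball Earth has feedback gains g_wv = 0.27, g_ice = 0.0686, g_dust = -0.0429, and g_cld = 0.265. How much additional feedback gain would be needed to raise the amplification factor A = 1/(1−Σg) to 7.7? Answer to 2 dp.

Current total gain = 0.5607.
Target gain for A = 7.7: g* = 1 − 1/7.7 = 0.8701.
Additional gain needed = 0.8701 − 0.5607 = 0.31.

0.31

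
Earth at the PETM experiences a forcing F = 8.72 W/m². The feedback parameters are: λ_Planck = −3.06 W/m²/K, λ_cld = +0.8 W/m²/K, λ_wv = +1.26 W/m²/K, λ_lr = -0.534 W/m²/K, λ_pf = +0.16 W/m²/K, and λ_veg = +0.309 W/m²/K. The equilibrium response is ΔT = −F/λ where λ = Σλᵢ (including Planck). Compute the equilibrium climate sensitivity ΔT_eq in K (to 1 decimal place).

Net feedback parameter λ = (−3.06) + (+0.8) + (+1.26) + (-0.534) + (+0.16) + (+0.309) = -1.065 W/m²/K.
ΔT = −F/λ = −8.72/(-1.065) = 8.2 K.

8.2 K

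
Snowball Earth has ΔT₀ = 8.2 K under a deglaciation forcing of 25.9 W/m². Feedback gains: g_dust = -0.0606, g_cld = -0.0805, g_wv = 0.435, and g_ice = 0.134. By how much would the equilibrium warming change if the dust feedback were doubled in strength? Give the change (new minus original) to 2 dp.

-1.37 K

Original: g = 0.4279, ΔT = 8.2/(1−0.4279) = 14.3332 K.
With doubled dust: g' = 0.3673, ΔT' = 8.2/(1−0.3673) = 12.9603 K.
Change = 12.9603 − 14.3332 = -1.37 K.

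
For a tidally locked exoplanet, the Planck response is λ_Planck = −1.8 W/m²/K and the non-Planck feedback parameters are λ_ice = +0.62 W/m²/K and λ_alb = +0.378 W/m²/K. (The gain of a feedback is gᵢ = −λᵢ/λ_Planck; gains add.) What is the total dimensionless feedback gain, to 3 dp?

0.554

Convert to gains: g_ice = 0.62/1.8 = 0.3444; g_alb = 0.378/1.8 = 0.21.
Total gain g = 0.5544.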